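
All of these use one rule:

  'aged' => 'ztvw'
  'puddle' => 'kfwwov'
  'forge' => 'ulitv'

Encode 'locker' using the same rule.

Each pair mirrors across the alphabet (a↔z, g↔t, e↔v): positions sum to 25. This is the alphabet-reversal cipher (Atbash): a becomes z, b becomes y, etc.
On locker: l↔o, o↔l, c↔x, k↔p, e↔v, r↔i.

olxpvi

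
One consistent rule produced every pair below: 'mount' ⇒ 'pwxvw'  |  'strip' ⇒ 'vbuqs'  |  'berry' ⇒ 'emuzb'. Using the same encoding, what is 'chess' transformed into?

fphav

Shifts by position in mount: pos 0: m→p (+3), pos 1: o→w (+8), pos 2: u→x (+3), pos 3: n→v (+8) — repeating every 2. A repeating key of period 2 is used — shifts +3, +8 over and over.
Applying it to chess: c+3=f, h+8=p, e+3=h, s+8=a, s+3=v.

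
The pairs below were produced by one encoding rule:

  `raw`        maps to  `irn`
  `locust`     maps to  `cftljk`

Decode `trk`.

Compare letters: r→i is +17, a→r is +17, w→n is +17 — a constant shift. Every letter moves 17 places later in the alphabet, wrapping around z→a.
Reversing it on trk: t−17=c, r−17=a, k−17=t.

cat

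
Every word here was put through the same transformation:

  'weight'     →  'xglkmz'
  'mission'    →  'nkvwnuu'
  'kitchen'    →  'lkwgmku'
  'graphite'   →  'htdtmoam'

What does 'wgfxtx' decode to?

In weight: w→x is +1, e→g is +2, i→l is +3, g→k is +4 — the shift increases by 1 each position. Each letter shifts forward by (position + 1), i.e. 1, 2, 3, … — the shift grows by one for each successive letter.
Reversing it on wgfxtx: w−1=v, g−2=e, f−3=c, x−4=t, t−5=o, x−6=r.

vector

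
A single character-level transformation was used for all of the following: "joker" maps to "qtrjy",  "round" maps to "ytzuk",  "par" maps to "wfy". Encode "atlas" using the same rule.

Vowels shift forward by 5 and consonants shift forward by 7.
On atlas: a(vowel)+5=f, t(cons)+7=a, l(cons)+7=s, a(vowel)+5=f, s(cons)+7=z.

fasfz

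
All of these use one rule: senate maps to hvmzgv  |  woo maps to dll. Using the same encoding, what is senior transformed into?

hvmrli

Each pair mirrors across the alphabet (s↔h, e↔v, n↔m): positions sum to 25. Letters are reflected about the middle of the alphabet (position → 25−position): Atbash.
Applying it to senior: s↔h, e↔v, n↔m, i↔r, o↔l, r↔i.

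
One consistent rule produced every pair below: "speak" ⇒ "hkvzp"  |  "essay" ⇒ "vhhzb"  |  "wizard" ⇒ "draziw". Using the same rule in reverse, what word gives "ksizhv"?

phrase

Each pair mirrors across the alphabet (s↔h, p↔k, e↔v): positions sum to 25. Each letter is replaced by its mirror in the alphabet: a↔z, b↔y, c↔x, and so on (the Atbash cipher).
Reversing it on ksizhv: k↔p, s↔h, i↔r, z↔a, h↔s, v↔e.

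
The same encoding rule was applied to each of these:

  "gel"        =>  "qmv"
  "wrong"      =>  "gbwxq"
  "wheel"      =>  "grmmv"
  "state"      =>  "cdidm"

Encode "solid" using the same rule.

cwvqn

The shift depends on letter class: consonant g→q is +10, but vowel e→m is +8. Two shifts are in play — +8 for a/e/i/o/u, +10 for every other letter.
On solid: s(cons)+10=c, o(vowel)+8=w, l(cons)+10=v, i(vowel)+8=q, d(cons)+10=n.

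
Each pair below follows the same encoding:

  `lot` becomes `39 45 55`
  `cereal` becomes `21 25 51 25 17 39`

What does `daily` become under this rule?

23 17 33 39 65

Each letter becomes 2×(its alphabet position, a=1..z=26) + 15.
On daily: d=4→23, a=1→17, i=9→33, l=12→39, y=25→65.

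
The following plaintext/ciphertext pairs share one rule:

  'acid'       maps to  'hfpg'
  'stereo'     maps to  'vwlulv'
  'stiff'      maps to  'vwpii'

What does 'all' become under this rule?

The shift depends on letter class: consonant c→f is +3, but vowel a→h is +7. Vowels shift forward by 7 and consonants shift forward by 3.
On all: a(vowel)+7=h, l(cons)+3=o, l(cons)+3=o.

hoo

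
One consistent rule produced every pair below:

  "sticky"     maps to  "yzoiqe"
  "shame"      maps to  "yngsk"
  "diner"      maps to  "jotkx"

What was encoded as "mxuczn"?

Compare letters: s→y is +6, t→z is +6, i→o is +6 — a constant shift. It's a constant shift of +6 (ROT6).
Undoing it on mxuczn: m−6=g, x−6=r, u−6=o, c−6=w, z−6=t, n−6=h.

growth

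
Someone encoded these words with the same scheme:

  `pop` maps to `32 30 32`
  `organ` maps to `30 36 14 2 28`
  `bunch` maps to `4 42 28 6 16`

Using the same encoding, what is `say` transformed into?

38 2 50

The formula is n = 2×(alphabet index, a=1).
On say: s=19→38, a=1→2, y=25→50.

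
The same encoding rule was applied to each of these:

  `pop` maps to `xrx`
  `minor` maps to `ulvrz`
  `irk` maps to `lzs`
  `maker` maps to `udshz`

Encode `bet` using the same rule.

jhb

The shift depends on letter class: consonant p→x is +8, but vowel o→r is +3. The rule splits by letter class: vowels +3, consonants +8.
On bet: b(cons)+8=j, e(vowel)+3=h, t(cons)+8=b.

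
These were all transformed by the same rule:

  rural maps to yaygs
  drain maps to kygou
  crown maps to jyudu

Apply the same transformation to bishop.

iozouw

The shift depends on letter class: consonant r→y is +7, but vowel u→a is +6. Vowels shift forward by 6 and consonants shift forward by 7.
On bishop: b(cons)+7=i, i(vowel)+6=o, s(cons)+7=z, h(cons)+7=o, o(vowel)+6=u, p(cons)+7=w.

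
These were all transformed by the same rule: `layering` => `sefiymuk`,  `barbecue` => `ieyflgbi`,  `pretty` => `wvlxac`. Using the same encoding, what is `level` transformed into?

sicis

Shifts by position in layering: pos 0: l→s (+7), pos 1: a→e (+4), pos 2: y→f (+7), pos 3: e→i (+4) — repeating every 2. The shifts repeat in a cycle of length 2: positions 0,1,… shift by +7, +4, then the pattern repeats.
For level: l+7=s, e+4=i, v+7=c, e+4=i, l+7=s.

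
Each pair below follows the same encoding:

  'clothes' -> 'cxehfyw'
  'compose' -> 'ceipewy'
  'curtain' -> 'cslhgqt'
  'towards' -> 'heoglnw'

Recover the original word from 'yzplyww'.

express

c(2)→c(2) and l(11)→x(23) fit y≡11x+6 (mod 26); the inverse of 11 mod 26 is 19. Each letter's alphabet position (a=0..z=25) is mapped through 11·x+6 mod 26 — an affine cipher.
Decoding yzplyww: y(24)→19·(24−6)≡4=e; z(25)→19·(25−6)≡23=x; p(15)→19·(15−6)≡15=p; l(11)→19·(11−6)≡17=r; y(24)→19·(24−6)≡4=e; w(22)→19·(22−6)≡18=s; w(22)→19·(22−6)≡18=s (all mod 26).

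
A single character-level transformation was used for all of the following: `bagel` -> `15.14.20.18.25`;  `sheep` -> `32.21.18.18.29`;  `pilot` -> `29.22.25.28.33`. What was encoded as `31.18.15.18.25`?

rebel

b is letter #2 and maps to 15: an offset of 13. Each letter is replaced by its alphabet position (a=1..z=26) + 13.
Decoding 31.18.15.18.25: 31→(31−13)÷1=18=r, 18→(18−13)÷1=5=e, 15→(15−13)÷1=2=b, 18→(18−13)÷1=5=e, 25→(25−13)÷1=12=l.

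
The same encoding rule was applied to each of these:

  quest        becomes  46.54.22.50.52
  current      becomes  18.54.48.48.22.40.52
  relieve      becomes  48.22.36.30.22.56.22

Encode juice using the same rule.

32.54.30.18.22

q(#17)→46 and u(#21)→54: differences scale by 2, so n = 2·pos + 12. The formula is n = 2×(alphabet index, a=1) + 12.
Applying it to juice: j=10→32, u=21→54, i=9→30, c=3→18, e=5→22.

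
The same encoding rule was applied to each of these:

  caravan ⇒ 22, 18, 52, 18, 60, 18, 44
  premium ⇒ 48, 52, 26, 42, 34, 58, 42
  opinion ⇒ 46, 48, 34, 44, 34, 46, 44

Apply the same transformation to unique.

58, 44, 34, 50, 58, 26

c(#3)→22 and a(#1)→18: differences scale by 2, so n = 2·pos + 16. With a=1..z=26, the number is 2·pos + 16.
For unique: u=21→58, n=14→44, i=9→34, q=17→50, u=21→58, e=5→26.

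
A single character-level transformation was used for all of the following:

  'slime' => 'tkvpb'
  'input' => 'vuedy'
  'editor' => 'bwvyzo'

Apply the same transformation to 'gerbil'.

Treating letters as 0–25, the rule is x ↦ 5x + 7 (mod 26).
For gerbil: g(6)→5·6+7≡11=l; e(4)→5·4+7≡1=b; r(17)→5·17+7≡14=o; b(1)→5·1+7≡12=m; i(8)→5·8+7≡21=v; l(11)→5·11+7≡10=k (all mod 26).

lbomvk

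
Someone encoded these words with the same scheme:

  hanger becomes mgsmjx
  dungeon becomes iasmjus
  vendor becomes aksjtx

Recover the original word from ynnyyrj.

Shifts by position in hanger: pos 0: h→m (+5), pos 1: a→g (+6), pos 2: n→s (+5), pos 3: g→m (+6) — repeating every 2. The shifts repeat in a cycle of length 2: positions 0,1,… shift by +5, +6, then the pattern repeats.
Decoding ynnyyrj: y−5=t, n−6=h, n−5=i, y−6=s, y−5=t, r−6=l, j−5=e.

thistle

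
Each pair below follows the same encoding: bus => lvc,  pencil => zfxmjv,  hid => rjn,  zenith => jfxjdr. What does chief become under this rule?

mrjfp

The shift depends on letter class: consonant b→l is +10, but vowel u→v is +1. The rule splits by letter class: vowels +1, consonants +10.
Applying it to chief: c(cons)+10=m, h(cons)+10=r, i(vowel)+1=j, e(vowel)+1=f, f(cons)+10=p.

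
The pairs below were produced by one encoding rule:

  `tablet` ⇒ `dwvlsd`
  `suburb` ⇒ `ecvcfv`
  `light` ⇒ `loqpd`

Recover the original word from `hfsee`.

t(19)→d(3) and a(0)→w(22) fit y≡25x+22 (mod 26); the inverse of 25 mod 26 is 25. This is an affine cipher: with a=0,…,z=25, each position x becomes (25x+22) mod 26.
Decoding hfsee: h(7)→25·(7−22)≡15=p; f(5)→25·(5−22)≡17=r; s(18)→25·(18−22)≡4=e; e(4)→25·(4−22)≡18=s; e(4)→25·(4−22)≡18=s (all mod 26).

press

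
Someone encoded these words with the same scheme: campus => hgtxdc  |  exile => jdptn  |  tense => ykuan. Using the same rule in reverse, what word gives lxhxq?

graph

In campus: c→h is +5, a→g is +6, m→t is +7, p→x is +8 — the shift increases by 1 each position. Each letter shifts forward by (position + 5), i.e. 5, 6, 7, … — the shift grows by one for each successive letter.
Reversing it on lxhxq: l−5=g, x−6=r, h−7=a, x−8=p, q−9=h.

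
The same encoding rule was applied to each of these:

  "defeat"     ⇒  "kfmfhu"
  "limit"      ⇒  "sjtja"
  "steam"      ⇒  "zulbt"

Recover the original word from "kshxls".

Shifts by position in defeat: pos 0: d→k (+7), pos 1: e→f (+1), pos 2: f→m (+7), pos 3: e→f (+1) — repeating every 2. It's a Vigenère-style cipher with numeric key [7,1]: position i shifts by key[i mod 2].
Decoding kshxls: k−7=d, s−1=r, h−7=a, x−1=w, l−7=e, s−1=r.

drawer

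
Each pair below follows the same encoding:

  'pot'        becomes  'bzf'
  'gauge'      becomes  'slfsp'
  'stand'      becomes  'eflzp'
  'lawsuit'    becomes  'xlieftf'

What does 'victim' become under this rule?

The shift depends on letter class: consonant p→b is +12, but vowel o→z is +11. The rule splits by letter class: vowels +11, consonants +12.
On victim: v(cons)+12=h, i(vowel)+11=t, c(cons)+12=o, t(cons)+12=f, i(vowel)+11=t, m(cons)+12=y.

htofty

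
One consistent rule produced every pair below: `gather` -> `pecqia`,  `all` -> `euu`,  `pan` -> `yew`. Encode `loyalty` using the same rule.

usheuch

The shift depends on letter class: consonant g→p is +9, but vowel a→e is +4. Two shifts are in play — +4 for a/e/i/o/u, +9 for every other letter.
Applying it to loyalty: l(cons)+9=u, o(vowel)+4=s, y(cons)+9=h, a(vowel)+4=e, l(cons)+9=u, t(cons)+9=c, y(cons)+9=h.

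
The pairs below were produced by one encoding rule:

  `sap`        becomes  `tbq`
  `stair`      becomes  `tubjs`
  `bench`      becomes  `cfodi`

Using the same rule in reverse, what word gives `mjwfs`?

liver

Compare letters: s→t is +1, a→b is +1, p→q is +1 — a constant shift. Every letter moves 1 place later in the alphabet, wrapping around z→a.
Decoding mjwfs: m−1=l, j−1=i, w−1=v, f−1=e, s−1=r.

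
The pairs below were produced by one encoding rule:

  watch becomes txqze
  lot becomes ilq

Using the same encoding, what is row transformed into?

Every letter moves 23 places later in the alphabet, wrapping around z→a.
Applying it to row: r+23=o, o+23=l, w+23=t.

olt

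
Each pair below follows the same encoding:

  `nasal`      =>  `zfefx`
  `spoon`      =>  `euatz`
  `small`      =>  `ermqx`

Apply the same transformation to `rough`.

dtglt

Shifts by position in nasal: pos 0: n→z (+12), pos 1: a→f (+5), pos 2: s→e (+12), pos 3: a→f (+5) — repeating every 2. A repeating key of period 2 is used — shifts +12, +5 over and over.
On rough: r+12=d, o+5=t, u+12=g, g+5=l, h+12=t.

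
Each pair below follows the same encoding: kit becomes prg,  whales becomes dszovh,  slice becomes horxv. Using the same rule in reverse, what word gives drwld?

Each pair mirrors across the alphabet (k↔p, i↔r, t↔g): positions sum to 25. This is the alphabet-reversal cipher (Atbash): a becomes z, b becomes y, etc.
Decoding drwld: d↔w, r↔i, w↔d, l↔o, d↔w.

widow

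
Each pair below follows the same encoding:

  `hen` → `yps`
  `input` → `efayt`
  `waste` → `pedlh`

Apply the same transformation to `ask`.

vdl

The output letters match the input read backwards, each shifted +11: hen reversed is neh. The word is reversed, then every letter is shifted forward by 11.
For ask: reverse → ksa; then shift: k+11=v, s+11=d, a+11=l.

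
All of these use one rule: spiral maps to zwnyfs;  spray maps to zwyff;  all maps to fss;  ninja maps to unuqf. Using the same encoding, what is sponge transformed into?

zwtunj

The shift depends on letter class: consonant s→z is +7, but vowel i→n is +5. The rule splits by letter class: vowels +5, consonants +7.
On sponge: s(cons)+7=z, p(cons)+7=w, o(vowel)+5=t, n(cons)+7=u, g(cons)+7=n, e(vowel)+5=j.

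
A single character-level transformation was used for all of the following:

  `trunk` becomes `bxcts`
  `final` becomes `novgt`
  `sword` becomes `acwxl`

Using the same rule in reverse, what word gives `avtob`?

A repeating key of period 2 is used — shifts +8, +6 over and over.
Decoding avtob: a−8=s, v−6=p, t−8=l, o−6=i, b−8=t.

split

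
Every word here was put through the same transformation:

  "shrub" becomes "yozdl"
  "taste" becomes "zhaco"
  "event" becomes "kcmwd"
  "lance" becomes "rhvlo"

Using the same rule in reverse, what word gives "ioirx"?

In shrub: s→y is +6, h→o is +7, r→z is +8, u→d is +9 — the shift increases by 1 each position. Each letter shifts forward by (position + 6), i.e. 6, 7, 8, … — the shift grows by one for each successive letter.
Decoding ioirx: i−6=c, o−7=h, i−8=a, r−9=i, x−10=n.

chain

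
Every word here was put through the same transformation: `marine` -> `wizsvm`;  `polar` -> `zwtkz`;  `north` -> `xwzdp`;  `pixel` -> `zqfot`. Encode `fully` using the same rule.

Shifts by position in marine: pos 0: m→w (+10), pos 1: a→i (+8), pos 2: r→z (+8), pos 3: i→s (+10), pos 4: n→v (+8), pos 5: e→m (+8) — repeating every 3. It's a Vigenère-style cipher with numeric key [10,8,8]: position i shifts by key[i mod 3].
For fully: f+10=p, u+8=c, l+8=t, l+10=v, y+8=g.

pctvg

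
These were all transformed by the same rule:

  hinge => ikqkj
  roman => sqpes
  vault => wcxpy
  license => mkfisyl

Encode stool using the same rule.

tvrsq

In hinge: h→i is +1, i→k is +2, n→q is +3, g→k is +4 — the shift increases by 1 each position. The shift increases by 1 at each position, starting from +1: 1, 2, 3, ….
For stool: s+1=t, t+2=v, o+3=r, o+4=s, l+5=q.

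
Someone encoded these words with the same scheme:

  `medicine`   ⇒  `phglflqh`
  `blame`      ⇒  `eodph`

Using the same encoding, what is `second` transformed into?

vhfrqg

Compare letters: m→p is +3, e→h is +3, d→g is +3 — a constant shift. Every letter moves 3 places later in the alphabet, wrapping around z→a.
For second: s+3=v, e+3=h, c+3=f, o+3=r, n+3=q, d+3=g.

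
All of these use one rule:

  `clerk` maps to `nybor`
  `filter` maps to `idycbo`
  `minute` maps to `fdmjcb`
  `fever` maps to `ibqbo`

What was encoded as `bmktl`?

enjoy

c(2)→n(13) and l(11)→y(24) fit y≡7x+25 (mod 26); the inverse of 7 mod 26 is 15. Treating letters as 0–25, the rule is x ↦ 7x + 25 (mod 26).
Undoing it on bmktl: b(1)→15·(1−25)≡4=e; m(12)→15·(12−25)≡13=n; k(10)→15·(10−25)≡9=j; t(19)→15·(19−25)≡14=o; l(11)→15·(11−25)≡24=y (all mod 26).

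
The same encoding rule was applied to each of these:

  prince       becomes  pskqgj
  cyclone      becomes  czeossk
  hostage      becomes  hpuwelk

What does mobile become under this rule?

In prince: p→p is +0, r→s is +1, i→k is +2, n→q is +3 — the shift increases by 1 each position. Letter i (0-indexed) is shifted by i+0, so successive shifts are 0, 1, 2, ….
Applying it to mobile: m+0=m, o+1=p, b+2=d, i+3=l, l+4=p, e+5=j.

mpdlpj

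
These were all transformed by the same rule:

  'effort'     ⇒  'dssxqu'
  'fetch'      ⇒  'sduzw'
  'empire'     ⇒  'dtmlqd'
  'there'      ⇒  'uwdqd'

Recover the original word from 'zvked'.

cable

e(4)→d(3) and f(5)→s(18) fit y≡15x+21 (mod 26); the inverse of 15 mod 26 is 7. This is an affine cipher: with a=0,…,z=25, each position x becomes (15x+21) mod 26.
Decoding zvked: z(25)→7·(25−21)≡2=c; v(21)→7·(21−21)≡0=a; k(10)→7·(10−21)≡1=b; e(4)→7·(4−21)≡11=l; d(3)→7·(3−21)≡4=e (all mod 26).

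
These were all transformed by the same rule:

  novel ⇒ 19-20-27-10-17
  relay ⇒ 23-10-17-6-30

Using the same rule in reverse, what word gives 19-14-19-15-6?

ninja

Letters become their 1-based position plus 5 (so a→6, b→7, …).
Undoing it on 19-14-19-15-6: 19→(19−5)÷1=14=n, 14→(14−5)÷1=9=i, 19→(19−5)÷1=14=n, 15→(15−5)÷1=10=j, 6→(6−5)÷1=1=a.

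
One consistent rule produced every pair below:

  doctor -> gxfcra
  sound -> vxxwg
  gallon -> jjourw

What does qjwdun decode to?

Shifts by position in doctor: pos 0: d→g (+3), pos 1: o→x (+9), pos 2: c→f (+3), pos 3: t→c (+9) — repeating every 2. It's a Vigenère-style cipher with numeric key [3,9]: position i shifts by key[i mod 2].
Reversing it on qjwdun: q−3=n, j−9=a, w−3=t, d−9=u, u−3=r, n−9=e.

nature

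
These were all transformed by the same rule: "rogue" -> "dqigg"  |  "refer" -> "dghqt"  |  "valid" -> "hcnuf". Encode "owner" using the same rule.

aypqt

Shifts by position in rogue: pos 0: r→d (+12), pos 1: o→q (+2), pos 2: g→i (+2), pos 3: u→g (+12), pos 4: e→g (+2) — repeating every 3. A repeating key of period 3 is used — shifts +12, +2, +2 over and over.
Applying it to owner: o+12=a, w+2=y, n+2=p, e+12=q, r+2=t.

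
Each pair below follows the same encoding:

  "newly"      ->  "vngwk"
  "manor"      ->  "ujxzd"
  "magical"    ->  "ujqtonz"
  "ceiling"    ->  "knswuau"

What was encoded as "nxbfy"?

Each letter shifts forward by (position + 8), i.e. 8, 9, 10, … — the shift grows by one for each successive letter.
Undoing it on nxbfy: n−8=f, x−9=o, b−10=r, f−11=u, y−12=m.

forum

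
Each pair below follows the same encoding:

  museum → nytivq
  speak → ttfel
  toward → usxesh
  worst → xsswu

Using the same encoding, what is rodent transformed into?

Shifts by position in museum: pos 0: m→n (+1), pos 1: u→y (+4), pos 2: s→t (+1), pos 3: e→i (+4) — repeating every 2. The shifts repeat in a cycle of length 2: positions 0,1,… shift by +1, +4, then the pattern repeats.
For rodent: r+1=s, o+4=s, d+1=e, e+4=i, n+1=o, t+4=x.

sseiox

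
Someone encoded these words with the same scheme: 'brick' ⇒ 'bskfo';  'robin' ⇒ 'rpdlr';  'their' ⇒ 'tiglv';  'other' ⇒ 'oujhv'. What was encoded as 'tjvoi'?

title

In brick: b→b is +0, r→s is +1, i→k is +2, c→f is +3 — the shift increases by 1 each position. The shift increases by 1 at each position, starting from +0: 0, 1, 2, ….
Decoding tjvoi: t−0=t, j−1=i, v−2=t, o−3=l, i−4=e.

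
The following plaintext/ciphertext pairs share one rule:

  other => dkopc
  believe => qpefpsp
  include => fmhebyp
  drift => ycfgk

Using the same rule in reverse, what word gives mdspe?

o(14)→d(3) and t(19)→k(10) fit y≡17x+25 (mod 26); the inverse of 17 mod 26 is 23. Each letter's alphabet position (a=0..z=25) is mapped through 17·x+25 mod 26 — an affine cipher.
Reversing it on mdspe: m(12)→23·(12−25)≡13=n; d(3)→23·(3−25)≡14=o; s(18)→23·(18−25)≡21=v; p(15)→23·(15−25)≡4=e; e(4)→23·(4−25)≡11=l (all mod 26).

novel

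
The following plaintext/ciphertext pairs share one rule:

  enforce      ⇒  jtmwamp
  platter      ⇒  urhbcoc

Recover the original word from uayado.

pursue

In enforce: e→j is +5, n→t is +6, f→m is +7, o→w is +8 — the shift increases by 1 each position. The shift increases by 1 at each position, starting from +5: 5, 6, 7, ….
Undoing it on uayado: u−5=p, a−6=u, y−7=r, a−8=s, d−9=u, o−10=e.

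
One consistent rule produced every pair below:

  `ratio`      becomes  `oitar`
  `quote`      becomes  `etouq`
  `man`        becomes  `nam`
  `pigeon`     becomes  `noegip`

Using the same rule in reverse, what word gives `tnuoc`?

The output letters match the input read backwards: ratio reversed is oitar. The word is simply reversed.
Reversing it on tnuoc: then reverse → count.

count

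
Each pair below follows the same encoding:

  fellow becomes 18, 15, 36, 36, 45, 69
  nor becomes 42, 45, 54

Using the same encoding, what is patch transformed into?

f(#6)→18 and e(#5)→15: differences scale by 3, so n = 3·pos + 0. With a=1..z=26, the number is 3·pos.
For patch: p=16→48, a=1→3, t=20→60, c=3→9, h=8→24.

48, 3, 60, 9, 24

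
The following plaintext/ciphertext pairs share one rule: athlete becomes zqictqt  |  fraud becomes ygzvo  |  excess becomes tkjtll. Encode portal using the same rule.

a(0)→z(25) and t(19)→q(16) fit y≡5x+25 (mod 26); the inverse of 5 mod 26 is 21. Each letter's alphabet position (a=0..z=25) is mapped through 5·x+25 mod 26 — an affine cipher.
On portal: p(15)→5·15+25≡22=w; o(14)→5·14+25≡17=r; r(17)→5·17+25≡6=g; t(19)→5·19+25≡16=q; a(0)→5·0+25≡25=z; l(11)→5·11+25≡2=c (all mod 26).

wrgqzc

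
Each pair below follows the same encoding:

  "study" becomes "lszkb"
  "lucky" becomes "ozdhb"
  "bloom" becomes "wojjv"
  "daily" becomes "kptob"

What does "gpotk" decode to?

valid

s(18)→l(11) and t(19)→s(18) fit y≡7x+15 (mod 26); the inverse of 7 mod 26 is 15. Treating letters as 0–25, the rule is x ↦ 7x + 15 (mod 26).
Reversing it on gpotk: g(6)→15·(6−15)≡21=v; p(15)→15·(15−15)≡0=a; o(14)→15·(14−15)≡11=l; t(19)→15·(19−15)≡8=i; k(10)→15·(10−15)≡3=d (all mod 26).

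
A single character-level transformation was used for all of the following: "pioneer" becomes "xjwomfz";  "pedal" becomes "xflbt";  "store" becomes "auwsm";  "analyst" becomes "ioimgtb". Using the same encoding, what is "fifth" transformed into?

A repeating key of period 2 is used — shifts +8, +1 over and over.
On fifth: f+8=n, i+1=j, f+8=n, t+1=u, h+8=p.

njnup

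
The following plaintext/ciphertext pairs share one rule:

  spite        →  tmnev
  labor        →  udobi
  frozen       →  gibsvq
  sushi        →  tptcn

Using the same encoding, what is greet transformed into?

s(18)→t(19) and p(15)→m(12) fit y≡11x+3 (mod 26); the inverse of 11 mod 26 is 19. This is an affine cipher: with a=0,…,z=25, each position x becomes (11x+3) mod 26.
Applying it to greet: g(6)→11·6+3≡17=r; r(17)→11·17+3≡8=i; e(4)→11·4+3≡21=v; e(4)→11·4+3≡21=v; t(19)→11·19+3≡4=e (all mod 26).

rivve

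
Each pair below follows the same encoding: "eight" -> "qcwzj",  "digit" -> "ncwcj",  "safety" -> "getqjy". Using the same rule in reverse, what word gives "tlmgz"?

flush

Treating letters as 0–25, the rule is x ↦ 3x + 4 (mod 26).
Reversing it on tlmgz: t(19)→9·(19−4)≡5=f; l(11)→9·(11−4)≡11=l; m(12)→9·(12−4)≡20=u; g(6)→9·(6−4)≡18=s; z(25)→9·(25−4)≡7=h (all mod 26).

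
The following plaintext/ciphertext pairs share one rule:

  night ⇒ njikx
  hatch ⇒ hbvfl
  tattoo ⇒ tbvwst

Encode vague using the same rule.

vbixi

Each letter shifts forward by its position index (0, 1, 2, …) — the shift grows by one for each successive letter.
Applying it to vague: v+0=v, a+1=b, g+2=i, u+3=x, e+4=i.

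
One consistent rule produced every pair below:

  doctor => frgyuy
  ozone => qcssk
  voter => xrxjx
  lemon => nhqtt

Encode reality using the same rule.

In doctor: d→f is +2, o→r is +3, c→g is +4, t→y is +5 — the shift increases by 1 each position. Letter i (0-indexed) is shifted by i+2, so successive shifts are 2, 3, 4, ….
For reality: r+2=t, e+3=h, a+4=e, l+5=q, i+6=o, t+7=a, y+8=g.

theqoag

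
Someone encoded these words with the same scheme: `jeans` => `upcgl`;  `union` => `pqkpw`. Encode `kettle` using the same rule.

gnvvgm

The output letters match the input read backwards, each shifted +2: jeans reversed is snaej. The word is reversed, then every letter is shifted forward by 2.
Applying it to kettle: reverse → elttek; then shift: e+2=g, l+2=n, t+2=v, t+2=v, e+2=g, k+2=m.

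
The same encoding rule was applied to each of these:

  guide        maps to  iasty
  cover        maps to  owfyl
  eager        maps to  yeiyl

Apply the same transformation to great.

ilyev

g(6)→i(8) and u(20)→a(0) fit y≡5x+4 (mod 26); the inverse of 5 mod 26 is 21. Treating letters as 0–25, the rule is x ↦ 5x + 4 (mod 26).
On great: g(6)→5·6+4≡8=i; r(17)→5·17+4≡11=l; e(4)→5·4+4≡24=y; a(0)→5·0+4≡4=e; t(19)→5·19+4≡21=v (all mod 26).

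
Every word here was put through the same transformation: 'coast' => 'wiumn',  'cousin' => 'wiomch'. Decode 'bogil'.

Every letter moves 20 places later in the alphabet, wrapping around z→a.
Reversing it on bogil: b−20=h, o−20=u, g−20=m, i−20=o, l−20=r.

humor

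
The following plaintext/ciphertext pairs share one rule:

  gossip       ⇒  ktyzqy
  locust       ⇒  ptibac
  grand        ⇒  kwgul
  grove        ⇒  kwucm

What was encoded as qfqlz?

maker

Each letter shifts forward by (position + 4), i.e. 4, 5, 6, … — the shift grows by one for each successive letter.
Reversing it on qfqlz: q−4=m, f−5=a, q−6=k, l−7=e, z−8=r.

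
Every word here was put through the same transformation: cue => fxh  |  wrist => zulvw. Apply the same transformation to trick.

wulfn

Each letter is shifted forward by 3 in the alphabet (a Caesar shift of +3).
For trick: t+3=w, r+3=u, i+3=l, c+3=f, k+3=n.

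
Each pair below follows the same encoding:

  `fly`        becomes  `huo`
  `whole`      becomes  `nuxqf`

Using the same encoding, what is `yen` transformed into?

The output letters match the input read backwards, each shifted +9: fly reversed is ylf. The word is reversed, then every letter is shifted forward by 9.
For yen: reverse → ney; then shift: n+9=w, e+9=n, y+9=h.

wnh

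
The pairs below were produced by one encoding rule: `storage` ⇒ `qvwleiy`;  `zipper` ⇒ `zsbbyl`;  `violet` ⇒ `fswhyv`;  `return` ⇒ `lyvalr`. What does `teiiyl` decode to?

s(18)→q(16) and t(19)→v(21) fit y≡5x+4 (mod 26); the inverse of 5 mod 26 is 21. Treating letters as 0–25, the rule is x ↦ 5x + 4 (mod 26).
Decoding teiiyl: t(19)→21·(19−4)≡3=d; e(4)→21·(4−4)≡0=a; i(8)→21·(8−4)≡6=g; i(8)→21·(8−4)≡6=g; y(24)→21·(24−4)≡4=e; l(11)→21·(11−4)≡17=r (all mod 26).

dagger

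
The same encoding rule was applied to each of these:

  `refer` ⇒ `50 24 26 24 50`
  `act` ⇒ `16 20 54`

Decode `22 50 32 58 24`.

drive

r(#18)→50 and e(#5)→24: differences scale by 2, so n = 2·pos + 14. The formula is n = 2×(alphabet index, a=1) + 14.
Reversing it on 22 50 32 58 24: 22→(22−14)÷2=4=d, 50→(50−14)÷2=18=r, 32→(32−14)÷2=9=i, 58→(58−14)÷2=22=v, 24→(24−14)÷2=5=e.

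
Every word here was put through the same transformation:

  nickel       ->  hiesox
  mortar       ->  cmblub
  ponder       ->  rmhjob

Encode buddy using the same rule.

Each letter's alphabet position (a=0..z=25) is mapped through 5·x+20 mod 26 — an affine cipher.
On buddy: b(1)→5·1+20≡25=z; u(20)→5·20+20≡16=q; d(3)→5·3+20≡9=j; d(3)→5·3+20≡9=j; y(24)→5·24+20≡10=k (all mod 26).

zqjjk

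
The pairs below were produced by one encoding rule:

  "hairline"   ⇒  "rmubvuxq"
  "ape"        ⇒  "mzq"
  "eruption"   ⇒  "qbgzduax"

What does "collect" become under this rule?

The shift depends on letter class: consonant h→r is +10, but vowel a→m is +12. The rule splits by letter class: vowels +12, consonants +10.
Applying it to collect: c(cons)+10=m, o(vowel)+12=a, l(cons)+10=v, l(cons)+10=v, e(vowel)+12=q, c(cons)+10=m, t(cons)+10=d.

mavvqmd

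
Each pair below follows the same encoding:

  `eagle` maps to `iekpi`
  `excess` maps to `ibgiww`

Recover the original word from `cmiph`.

yield

Each letter is shifted forward by 4 in the alphabet (a Caesar shift of +4).
Undoing it on cmiph: c−4=y, m−4=i, i−4=e, p−4=l, h−4=d.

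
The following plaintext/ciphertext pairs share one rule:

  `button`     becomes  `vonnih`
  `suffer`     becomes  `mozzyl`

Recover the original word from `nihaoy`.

Compare letters: b→v is +20, u→o is +20, t→n is +20 — a constant shift. Every letter moves 20 places later in the alphabet, wrapping around z→a.
Decoding nihaoy: n−20=t, i−20=o, h−20=n, a−20=g, o−20=u, y−20=e.

tongue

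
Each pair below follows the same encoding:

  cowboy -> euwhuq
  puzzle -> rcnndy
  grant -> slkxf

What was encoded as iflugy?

Treating letters as 0–25, the rule is x ↦ 23x + 10 (mod 26).
Reversing it on iflugy: i(8)→17·(8−10)≡18=s; f(5)→17·(5−10)≡19=t; l(11)→17·(11−10)≡17=r; u(20)→17·(20−10)≡14=o; g(6)→17·(6−10)≡10=k; y(24)→17·(24−10)≡4=e (all mod 26).

stroke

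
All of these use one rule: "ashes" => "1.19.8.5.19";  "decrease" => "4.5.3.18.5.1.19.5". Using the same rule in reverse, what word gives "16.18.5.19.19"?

Letters become their 1-indexed alphabet positions: a=1 … z=26.
Decoding 16.18.5.19.19: 16=p, 18=r, 5=e, 19=s, 19=s.

press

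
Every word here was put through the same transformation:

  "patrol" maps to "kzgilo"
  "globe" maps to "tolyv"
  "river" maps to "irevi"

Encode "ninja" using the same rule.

Each pair mirrors across the alphabet (p↔k, a↔z, t↔g): positions sum to 25. This is the alphabet-reversal cipher (Atbash): a becomes z, b becomes y, etc.
Applying it to ninja: n↔m, i↔r, n↔m, j↔q, a↔z.

mrmqz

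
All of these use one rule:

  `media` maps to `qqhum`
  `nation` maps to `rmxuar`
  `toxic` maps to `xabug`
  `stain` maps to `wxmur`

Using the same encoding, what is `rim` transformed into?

The rule splits by letter class: vowels +12, consonants +4.
Applying it to rim: r(cons)+4=v, i(vowel)+12=u, m(cons)+4=q.

vuq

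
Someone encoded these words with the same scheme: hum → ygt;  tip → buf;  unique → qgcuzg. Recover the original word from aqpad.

The word is reversed, then every letter is shifted forward by 12.
Undoing it on aqpad: shift back: a−12=o, q−12=e, p−12=d, a−12=o, d−12=r → oedor; then reverse → rodeo.

rodeo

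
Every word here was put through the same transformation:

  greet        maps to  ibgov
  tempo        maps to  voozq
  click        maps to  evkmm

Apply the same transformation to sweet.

uggov

Shifts by position in greet: pos 0: g→i (+2), pos 1: r→b (+10), pos 2: e→g (+2), pos 3: e→o (+10) — repeating every 2. The shifts repeat in a cycle of length 2: positions 0,1,… shift by +2, +10, then the pattern repeats.
For sweet: s+2=u, w+10=g, e+2=g, e+10=o, t+2=v.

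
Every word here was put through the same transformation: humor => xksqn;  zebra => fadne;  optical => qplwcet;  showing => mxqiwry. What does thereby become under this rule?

Treating letters as 0–25, the rule is x ↦ 25x + 4 (mod 26).
Applying it to thereby: t(19)→25·19+4≡11=l; h(7)→25·7+4≡23=x; e(4)→25·4+4≡0=a; r(17)→25·17+4≡13=n; e(4)→25·4+4≡0=a; b(1)→25·1+4≡3=d; y(24)→25·24+4≡6=g (all mod 26).

lxanadg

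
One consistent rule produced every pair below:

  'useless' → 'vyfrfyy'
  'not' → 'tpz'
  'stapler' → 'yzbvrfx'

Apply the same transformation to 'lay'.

The shift depends on letter class: consonant s→y is +6, but vowel u→v is +1. Two shifts are in play — +1 for a/e/i/o/u, +6 for every other letter.
On lay: l(cons)+6=r, a(vowel)+1=b, y(cons)+6=e.

rbe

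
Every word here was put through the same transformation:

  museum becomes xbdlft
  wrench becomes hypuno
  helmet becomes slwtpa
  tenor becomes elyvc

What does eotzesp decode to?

Shifts by position in museum: pos 0: m→x (+11), pos 1: u→b (+7), pos 2: s→d (+11), pos 3: e→l (+7) — repeating every 2. A repeating key of period 2 is used — shifts +11, +7 over and over.
Undoing it on eotzesp: e−11=t, o−7=h, t−11=i, z−7=s, e−11=t, s−7=l, p−11=e.

thistle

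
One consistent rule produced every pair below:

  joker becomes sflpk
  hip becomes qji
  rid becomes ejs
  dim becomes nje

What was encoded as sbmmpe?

dollar

The output letters match the input read backwards, each shifted +1: joker reversed is rekoj. Two steps: reverse the string, then apply a Caesar shift of +1.
Undoing it on sbmmpe: shift back: s−1=r, b−1=a, m−1=l, m−1=l, p−1=o, e−1=d → rallod; then reverse → dollar.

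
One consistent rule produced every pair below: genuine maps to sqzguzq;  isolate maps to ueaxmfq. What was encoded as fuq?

Compare letters: g→s is +12, e→q is +12, n→z is +12 — a constant shift. Every letter moves 12 places later in the alphabet, wrapping around z→a.
Undoing it on fuq: f−12=t, u−12=i, q−12=e.

tie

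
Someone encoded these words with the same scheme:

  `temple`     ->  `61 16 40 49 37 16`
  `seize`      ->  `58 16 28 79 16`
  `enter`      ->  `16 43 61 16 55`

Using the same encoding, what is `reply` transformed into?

t(#20)→61 and e(#5)→16: differences scale by 3, so n = 3·pos + 1. The formula is n = 3×(alphabet index, a=1) + 1.
Applying it to reply: r=18→55, e=5→16, p=16→49, l=12→37, y=25→76.

55 16 49 37 76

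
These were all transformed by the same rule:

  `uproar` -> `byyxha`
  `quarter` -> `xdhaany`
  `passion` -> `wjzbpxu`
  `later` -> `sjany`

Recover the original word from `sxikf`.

lobby

Shifts by position in uproar: pos 0: u→b (+7), pos 1: p→y (+9), pos 2: r→y (+7), pos 3: o→x (+9) — repeating every 2. It's a Vigenère-style cipher with numeric key [7,9]: position i shifts by key[i mod 2].
Reversing it on sxikf: s−7=l, x−9=o, i−7=b, k−9=b, f−7=y.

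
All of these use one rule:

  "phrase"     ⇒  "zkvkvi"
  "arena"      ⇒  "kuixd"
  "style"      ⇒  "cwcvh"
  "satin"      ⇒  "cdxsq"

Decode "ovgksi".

Shifts by position in phrase: pos 0: p→z (+10), pos 1: h→k (+3), pos 2: r→v (+4), pos 3: a→k (+10), pos 4: s→v (+3), pos 5: e→i (+4) — repeating every 3. It's a Vigenère-style cipher with numeric key [10,3,4]: position i shifts by key[i mod 3].
Undoing it on ovgksi: o−10=e, v−3=s, g−4=c, k−10=a, s−3=p, i−4=e.

escape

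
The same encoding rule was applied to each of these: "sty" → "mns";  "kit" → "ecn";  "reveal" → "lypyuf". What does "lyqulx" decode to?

Every letter moves 20 places later in the alphabet, wrapping around z→a.
Reversing it on lyqulx: l−20=r, y−20=e, q−20=w, u−20=a, l−20=r, x−20=d.

reward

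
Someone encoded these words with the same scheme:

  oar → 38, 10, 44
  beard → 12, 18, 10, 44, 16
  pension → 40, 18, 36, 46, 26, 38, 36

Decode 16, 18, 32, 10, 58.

o(#15)→38 and a(#1)→10: differences scale by 2, so n = 2·pos + 8. With a=1..z=26, the number is 2·pos + 8.
Reversing it on 16, 18, 32, 10, 58: 16→(16−8)÷2=4=d, 18→(18−8)÷2=5=e, 32→(32−8)÷2=12=l, 10→(10−8)÷2=1=a, 58→(58−8)÷2=25=y.

delay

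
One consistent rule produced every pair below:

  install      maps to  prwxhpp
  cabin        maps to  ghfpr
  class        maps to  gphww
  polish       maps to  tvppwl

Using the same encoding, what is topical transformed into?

xvtpghp

The shift depends on letter class: consonant n→r is +4, but vowel i→p is +7. Two shifts are in play — +7 for a/e/i/o/u, +4 for every other letter.
Applying it to topical: t(cons)+4=x, o(vowel)+7=v, p(cons)+4=t, i(vowel)+7=p, c(cons)+4=g, a(vowel)+7=h, l(cons)+4=p.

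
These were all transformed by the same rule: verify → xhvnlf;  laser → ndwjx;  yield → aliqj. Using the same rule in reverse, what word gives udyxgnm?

In verify: v→x is +2, e→h is +3, r→v is +4, i→n is +5 — the shift increases by 1 each position. Letter i (0-indexed) is shifted by i+2, so successive shifts are 2, 3, 4, ….
Decoding udyxgnm: u−2=s, d−3=a, y−4=u, x−5=s, g−6=a, n−7=g, m−8=e.

sausage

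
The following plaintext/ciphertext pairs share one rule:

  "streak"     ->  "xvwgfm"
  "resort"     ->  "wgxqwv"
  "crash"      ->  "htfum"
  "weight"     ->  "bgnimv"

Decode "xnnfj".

slide

Shifts by position in streak: pos 0: s→x (+5), pos 1: t→v (+2), pos 2: r→w (+5), pos 3: e→g (+2) — repeating every 2. It's a Vigenère-style cipher with numeric key [5,2]: position i shifts by key[i mod 2].
Reversing it on xnnfj: x−5=s, n−2=l, n−5=i, f−2=d, j−5=e.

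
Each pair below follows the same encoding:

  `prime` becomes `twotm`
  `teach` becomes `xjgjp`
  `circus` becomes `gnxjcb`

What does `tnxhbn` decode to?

In prime: p→t is +4, r→w is +5, i→o is +6, m→t is +7 — the shift increases by 1 each position. Letter i (0-indexed) is shifted by i+4, so successive shifts are 4, 5, 6, ….
Decoding tnxhbn: t−4=p, n−5=i, x−6=r, h−7=a, b−8=t, n−9=e.

pirate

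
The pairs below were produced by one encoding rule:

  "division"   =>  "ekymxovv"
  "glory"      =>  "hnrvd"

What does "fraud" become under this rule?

The shift increases by 1 at each position, starting from +1: 1, 2, 3, ….
For fraud: f+1=g, r+2=t, a+3=d, u+4=y, d+5=i.

gtdyi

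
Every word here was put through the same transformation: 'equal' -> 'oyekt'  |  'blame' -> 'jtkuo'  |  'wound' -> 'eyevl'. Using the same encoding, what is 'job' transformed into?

The shift depends on letter class: consonant q→y is +8, but vowel e→o is +10. Vowels shift forward by 10 and consonants shift forward by 8.
Applying it to job: j(cons)+8=r, o(vowel)+10=y, b(cons)+8=j.

ryj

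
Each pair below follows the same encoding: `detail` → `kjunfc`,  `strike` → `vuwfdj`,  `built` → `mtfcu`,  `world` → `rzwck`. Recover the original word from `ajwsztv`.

d(3)→k(10) and e(4)→j(9) fit y≡25x+13 (mod 26); the inverse of 25 mod 26 is 25. This is an affine cipher: with a=0,…,z=25, each position x becomes (25x+13) mod 26.
Reversing it on ajwsztv: a(0)→25·(0−13)≡13=n; j(9)→25·(9−13)≡4=e; w(22)→25·(22−13)≡17=r; s(18)→25·(18−13)≡21=v; z(25)→25·(25−13)≡14=o; t(19)→25·(19−13)≡20=u; v(21)→25·(21−13)≡18=s (all mod 26).

nervous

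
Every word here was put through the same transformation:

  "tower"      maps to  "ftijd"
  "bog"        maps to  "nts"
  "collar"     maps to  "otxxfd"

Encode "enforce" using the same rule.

The rule splits by letter class: vowels +5, consonants +12.
On enforce: e(vowel)+5=j, n(cons)+12=z, f(cons)+12=r, o(vowel)+5=t, r(cons)+12=d, c(cons)+12=o, e(vowel)+5=j.

jzrtdoj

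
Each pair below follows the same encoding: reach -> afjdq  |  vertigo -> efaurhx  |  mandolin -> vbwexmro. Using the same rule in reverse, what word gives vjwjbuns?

minister

Shifts by position in reach: pos 0: r→a (+9), pos 1: e→f (+1), pos 2: a→j (+9), pos 3: c→d (+1) — repeating every 2. A repeating key of period 2 is used — shifts +9, +1 over and over.
Undoing it on vjwjbuns: v−9=m, j−1=i, w−9=n, j−1=i, b−9=s, u−1=t, n−9=e, s−1=r.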